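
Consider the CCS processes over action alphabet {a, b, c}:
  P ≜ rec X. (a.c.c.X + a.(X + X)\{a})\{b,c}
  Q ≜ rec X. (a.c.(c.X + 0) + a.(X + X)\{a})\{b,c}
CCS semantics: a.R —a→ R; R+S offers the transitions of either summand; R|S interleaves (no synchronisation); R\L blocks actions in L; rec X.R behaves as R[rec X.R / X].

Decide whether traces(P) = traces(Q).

traces(P) = traces(Q)

Reachable graph of P (3 states):
  p0 = rec X. (a.c.c.X + a.(X + X)\{a})\{b,c} | —a→ p1, —a→ p2
  p1 = ((rec X. (a.c.c.X + a.(X + X)\{a})\{b,c}) + (rec X. (a.c.c.X + a.(X + X)\{a})\{b,c}))\{a}\{b,c} | (no moves)
  p2 = (c.c.(rec X. (a.c.c.X + a.(X + X)\{a})\{b,c}))\{b,c} | (no moves)
Reachable graph of Q (3 states):
  q0 = rec X. (a.c.(c.X + 0) + a.(X + X)\{a})\{b,c} | —a→ q1, —a→ q2
  q1 = ((rec X. (a.c.(c.X + 0) + a.(X + X)\{a})\{b,c}) + (rec X. (a.c.(c.X + 0) + a.(X + X)\{a})\{b,c}))\{a}\{b,c} | (no moves)
  q2 = (c.(c.(rec X. (a.c.(c.X + 0) + a.(X + X)\{a})\{b,c}) + 0))\{b,c} | (no moves)
Partition-refinement fixed point:
  B0 = {p0, q0}
  B1 = {p1, p2, q1, q2}
p0 ∈ B0, q0 ∈ B0 → same block
Bisimilar ⇒ trace-equivalent.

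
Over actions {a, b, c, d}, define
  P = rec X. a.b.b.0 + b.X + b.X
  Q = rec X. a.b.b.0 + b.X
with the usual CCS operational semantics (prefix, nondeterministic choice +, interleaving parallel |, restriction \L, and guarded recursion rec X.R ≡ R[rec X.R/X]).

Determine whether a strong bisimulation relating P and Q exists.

YES

Reachable graph of P (4 states):
  s0 = rec X. a.b.b.0 + b.X + b.X :: ··a··> s1, ··b··> s0
  s1 = b.b.0 :: ··b··> s2
  s2 = b.0 :: ··b··> s3
  s3 = 0 :: ·
Reachable graph of Q (4 states):
  t0 = rec X. a.b.b.0 + b.X :: ··a··> t1, ··b··> t0
  t1 = b.b.0 :: ··b··> t2
  t2 = b.0 :: ··b··> t3
  t3 = 0 :: ·
Bisimilarity quotient blocks:
  B0 = {s0, t0}
  B1 = {s1, t1}
  B2 = {s2, t2}
  B3 = {s3, t3}
s0 ∈ B0, t0 ∈ B0 → same block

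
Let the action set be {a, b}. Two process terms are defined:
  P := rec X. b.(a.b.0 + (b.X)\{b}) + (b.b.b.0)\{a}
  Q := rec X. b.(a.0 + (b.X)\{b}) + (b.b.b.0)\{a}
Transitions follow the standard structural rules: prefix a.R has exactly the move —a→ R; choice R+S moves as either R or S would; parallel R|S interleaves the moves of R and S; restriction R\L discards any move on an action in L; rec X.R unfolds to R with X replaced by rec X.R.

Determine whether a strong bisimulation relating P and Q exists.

P ≁ Q

P's transition system — 7 states:
  s0 = rec X. b.(a.b.0 + (b.X)\{b}) + (b.b.b.0)\{a} → =b=> s1, =b=> s2
  s1 = (b.b.0)\{a} → =b=> s3
  s2 = a.b.0 + (b.(rec X. b.(a.b.0 + (b.X)\{b}) + (b.b.b.0)\{a}))\{b} → =a=> s4
  s3 = (b.0)\{a} → =b=> s5
  s4 = b.0 → =b=> s6
  s5 = 0\{a} → ∅
  s6 = 0 → ∅
Q's transition system — 6 states:
  t0 = rec X. b.(a.0 + (b.X)\{b}) + (b.b.b.0)\{a} → =b=> t1, =b=> t2
  t1 = (b.b.0)\{a} → =b=> t3
  t2 = a.0 + (b.(rec X. b.(a.0 + (b.X)\{b}) + (b.b.b.0)\{a}))\{b} → =a=> t4
  t3 = (b.0)\{a} → =b=> t5
  t4 = 0 → ∅
  t5 = 0\{a} → ∅
Bisimilarity quotient blocks:
  B0 = {s0}
  B1 = {s2}
  B2 = {s3, s4, t3}
  B3 = {s5, s6, t4, t5}
  B4 = {s1, t1}
  B5 = {t0}
  B6 = {t2}
s0 ∈ B0, t0 ∈ B5 → different blocks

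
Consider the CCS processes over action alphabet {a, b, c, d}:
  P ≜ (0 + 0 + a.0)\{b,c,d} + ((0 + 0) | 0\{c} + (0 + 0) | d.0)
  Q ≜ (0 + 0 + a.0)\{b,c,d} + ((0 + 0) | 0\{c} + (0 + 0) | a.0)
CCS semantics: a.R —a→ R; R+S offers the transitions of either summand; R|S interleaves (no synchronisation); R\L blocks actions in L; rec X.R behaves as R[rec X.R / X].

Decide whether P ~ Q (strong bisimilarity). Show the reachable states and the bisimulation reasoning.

P ≁ Q

Reachable graph of P (3 states):
  p0 = (0 + 0 + a.0)\{b,c,d} + ((0 + 0) | 0\{c} + (0 + 0) | d.0) → -a-> p1, -d-> p2
  p1 = 0\{b,c,d} → deadlocked
  p2 = (0 + 0) | 0 → deadlocked
Reachable graph of Q (3 states):
  q0 = (0 + 0 + a.0)\{b,c,d} + ((0 + 0) | 0\{c} + (0 + 0) | a.0) → -a-> q1, -a-> q2
  q1 = (0 + 0) | 0 → deadlocked
  q2 = 0\{b,c,d} → deadlocked
Bisimilarity quotient blocks:
  B0 = {p0}
  B1 = {p1, p2, q1, q2}
  B2 = {q0}
p0 ∈ B0, q0 ∈ B2 → different blocks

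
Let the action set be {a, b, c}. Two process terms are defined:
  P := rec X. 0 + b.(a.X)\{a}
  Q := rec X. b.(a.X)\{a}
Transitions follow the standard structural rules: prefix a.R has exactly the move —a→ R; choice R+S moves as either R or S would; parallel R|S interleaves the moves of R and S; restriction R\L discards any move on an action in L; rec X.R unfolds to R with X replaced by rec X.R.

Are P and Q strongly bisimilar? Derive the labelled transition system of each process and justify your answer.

LTS(P): 2 reachable states
  s0 = rec X. 0 + b.(a.X)\{a} → =b=> s1
  s1 = (a.(rec X. 0 + b.(a.X)\{a}))\{a} → deadlocked
LTS(Q): 2 reachable states
  t0 = rec X. b.(a.X)\{a} → =b=> t1
  t1 = (a.(rec X. b.(a.X)\{a}))\{a} → deadlocked
Partition-refinement fixed point:
  B0 = {s0, t0}
  B1 = {s1, t1}
s0 ∈ B0, t0 ∈ B0 → same block

YES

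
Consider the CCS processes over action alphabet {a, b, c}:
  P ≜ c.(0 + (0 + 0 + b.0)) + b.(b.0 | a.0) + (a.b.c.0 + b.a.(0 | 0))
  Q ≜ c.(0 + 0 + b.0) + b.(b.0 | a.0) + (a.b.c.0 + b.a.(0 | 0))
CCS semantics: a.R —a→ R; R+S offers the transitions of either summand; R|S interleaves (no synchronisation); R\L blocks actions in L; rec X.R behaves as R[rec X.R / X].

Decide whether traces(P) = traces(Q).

Reachable graph of P (10 states):
  s0 = c.(0 + (0 + 0 + b.0)) + b.(b.0 | a.0) + (a.b.c.0 + b.a.(0 | 0)) :: ··a··> s1, ··b··> s2, ··b··> s3, ··c··> s4
  s1 = b.c.0 :: ··b··> s5
  s2 = a.(0 | 0) :: ··a··> s6
  s3 = b.0 | a.0 :: ··a··> s7, ··b··> s8
  s4 = 0 + (0 + 0 + b.0) :: ··b··> s9
  s5 = c.0 :: ··c··> s9
  s6 = 0 | 0 :: ·
  s7 = b.0 | 0 :: ··b··> s6
  s8 = 0 | a.0 :: ··a··> s6
  s9 = 0 :: ·
Reachable graph of Q (10 states):
  t0 = c.(0 + 0 + b.0) + b.(b.0 | a.0) + (a.b.c.0 + b.a.(0 | 0)) :: ··a··> t1, ··b··> t2, ··b··> t3, ··c··> t4
  t1 = b.c.0 :: ··b··> t5
  t2 = a.(0 | 0) :: ··a··> t6
  t3 = b.0 | a.0 :: ··a··> t7, ··b··> t8
  t4 = 0 + 0 + b.0 :: ··b··> t9
  t5 = c.0 :: ··c··> t9
  t6 = 0 | 0 :: ·
  t7 = b.0 | 0 :: ··b··> t6
  t8 = 0 | a.0 :: ··a··> t6
  t9 = 0 :: ·
Partition-refinement fixed point:
  B0 = {s0, t0}
  B1 = {s4, s7, t4, t7}
  B2 = {s6, s9, t6, t9}
  B3 = {s1, t1}
  B4 = {s5, t5}
  B5 = {s3, t3}
  B6 = {s2, s8, t2, t8}
s0 ∈ B0, t0 ∈ B0 → same block
Bisimilar ⇒ trace-equivalent.

YES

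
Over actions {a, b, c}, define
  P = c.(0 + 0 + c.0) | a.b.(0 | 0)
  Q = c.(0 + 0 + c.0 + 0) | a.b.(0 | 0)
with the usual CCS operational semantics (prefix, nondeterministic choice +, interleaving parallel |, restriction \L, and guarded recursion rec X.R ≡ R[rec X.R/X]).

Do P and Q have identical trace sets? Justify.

traces(P) = traces(Q)

Reachable graph of P (9 states):
  s0 = c.(0 + 0 + c.0) | a.b.(0 | 0) | =a=> s1, =c=> s2
  s1 = c.(0 + 0 + c.0) | b.(0 | 0) | =b=> s3, =c=> s4
  s2 = (0 + 0 + c.0) | a.b.(0 | 0) | =a=> s4, =c=> s5
  s3 = c.(0 + 0 + c.0) | (0 | 0) | =c=> s6
  s4 = (0 + 0 + c.0) | b.(0 | 0) | =b=> s6, =c=> s7
  s5 = 0 | a.b.(0 | 0) | =a=> s7
  s6 = (0 + 0 + c.0) | (0 | 0) | =c=> s8
  s7 = 0 | b.(0 | 0) | =b=> s8
  s8 = 0 | (0 | 0) | stopped
Reachable graph of Q (9 states):
  t0 = c.(0 + 0 + c.0 + 0) | a.b.(0 | 0) | =a=> t1, =c=> t2
  t1 = c.(0 + 0 + c.0 + 0) | b.(0 | 0) | =b=> t3, =c=> t4
  t2 = (0 + 0 + c.0 + 0) | a.b.(0 | 0) | =a=> t4, =c=> t5
  t3 = c.(0 + 0 + c.0 + 0) | (0 | 0) | =c=> t6
  t4 = (0 + 0 + c.0 + 0) | b.(0 | 0) | =b=> t6, =c=> t7
  t5 = 0 | a.b.(0 | 0) | =a=> t7
  t6 = (0 + 0 + c.0 + 0) | (0 | 0) | =c=> t8
  t7 = 0 | b.(0 | 0) | =b=> t8
  t8 = 0 | (0 | 0) | stopped
Partition-refinement fixed point:
  B0 = {s0, t0}
  B1 = {s2, t2}
  B2 = {s5, t5}
  B3 = {s7, t7}
  B4 = {s8, t8}
  B5 = {s4, t4}
  B6 = {s6, t6}
  B7 = {s1, t1}
  B8 = {s3, t3}
s0 ∈ B0, t0 ∈ B0 → same block
Bisimilar ⇒ trace-equivalent.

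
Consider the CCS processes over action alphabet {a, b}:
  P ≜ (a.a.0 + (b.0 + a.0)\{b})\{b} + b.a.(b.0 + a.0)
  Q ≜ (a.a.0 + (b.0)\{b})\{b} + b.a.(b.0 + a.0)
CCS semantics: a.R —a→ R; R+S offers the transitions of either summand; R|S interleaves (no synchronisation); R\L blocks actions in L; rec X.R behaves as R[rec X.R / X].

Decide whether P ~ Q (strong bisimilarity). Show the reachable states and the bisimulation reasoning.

not bisimilar

P's transition system — 7 states:
  s0 = (a.a.0 + (b.0 + a.0)\{b})\{b} + b.a.(b.0 + a.0) has moves ··a··> s1, ··a··> s2, ··b··> s3
  s1 = (a.0)\{b} has moves ··a··> s4
  s2 = 0\{b}\{b} has moves (no moves)
  s3 = a.(b.0 + a.0) has moves ··a··> s5
  s4 = 0\{b} has moves (no moves)
  s5 = b.0 + a.0 has moves ··a··> s6, ··b··> s6
  s6 = 0 has moves (no moves)
Q's transition system — 6 states:
  t0 = (a.a.0 + (b.0)\{b})\{b} + b.a.(b.0 + a.0) has moves ··a··> t1, ··b··> t2
  t1 = (a.0)\{b} has moves ··a··> t3
  t2 = a.(b.0 + a.0) has moves ··a··> t4
  t3 = 0\{b} has moves (no moves)
  t4 = b.0 + a.0 has moves ··a··> t5, ··b··> t5
  t5 = 0 has moves (no moves)
Coarsest stable partition (strong bisimilarity classes):
  B0 = {s0}
  B1 = {s1, t1}
  B2 = {s2, s4, s6, t3, t5}
  B3 = {s3, t2}
  B4 = {s5, t4}
  B5 = {t0}
s0 ∈ B0, t0 ∈ B5 → different blocks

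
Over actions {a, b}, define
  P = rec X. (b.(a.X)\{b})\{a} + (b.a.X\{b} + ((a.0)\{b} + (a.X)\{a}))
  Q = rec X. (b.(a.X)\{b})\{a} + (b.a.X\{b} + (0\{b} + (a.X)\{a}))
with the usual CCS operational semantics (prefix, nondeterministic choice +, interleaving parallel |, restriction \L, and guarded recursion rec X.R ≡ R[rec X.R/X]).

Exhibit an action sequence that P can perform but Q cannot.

a

Reachable graph of P (6 states):
  s0 = rec X. (b.(a.X)\{b})\{a} + (b.a.X\{b} + ((a.0)\{b} + (a.X)\{a})) has moves =a=> s1, =b=> s2, =b=> s3
  s1 = 0\{b} has moves (no moves)
  s2 = (a.(rec X. (b.(a.X)\{b})\{a} + (b.a.X\{b} + ((a.0)\{b} + (a.X)\{a}))))\{b}\{a} has moves (no moves)
  s3 = a.(rec X. (b.(a.X)\{b})\{a} + (b.a.X\{b} + ((a.0)\{b} + (a.X)\{a})))\{b} has moves =a=> s4
  s4 = (rec X. (b.(a.X)\{b})\{a} + (b.a.X\{b} + ((a.0)\{b} + (a.X)\{a})))\{b} has moves =a=> s5
  s5 = 0\{b}\{b} has moves (no moves)
Reachable graph of Q (4 states):
  t0 = rec X. (b.(a.X)\{b})\{a} + (b.a.X\{b} + (0\{b} + (a.X)\{a})) has moves =b=> t1, =b=> t2
  t1 = (a.(rec X. (b.(a.X)\{b})\{a} + (b.a.X\{b} + (0\{b} + (a.X)\{a}))))\{b}\{a} has moves (no moves)
  t2 = a.(rec X. (b.(a.X)\{b})\{a} + (b.a.X\{b} + (0\{b} + (a.X)\{a})))\{b} has moves =a=> t3
  t3 = (rec X. (b.(a.X)\{b})\{a} + (b.a.X\{b} + (0\{b} + (a.X)\{a})))\{b} has moves (no moves)
Executing a from P (initial set {s0}):
  after a @ step 1: {s1}
  P completes σ.
Executing a from Q (initial set {t0}):
  after a @ step 1: ∅  — Q cannot continue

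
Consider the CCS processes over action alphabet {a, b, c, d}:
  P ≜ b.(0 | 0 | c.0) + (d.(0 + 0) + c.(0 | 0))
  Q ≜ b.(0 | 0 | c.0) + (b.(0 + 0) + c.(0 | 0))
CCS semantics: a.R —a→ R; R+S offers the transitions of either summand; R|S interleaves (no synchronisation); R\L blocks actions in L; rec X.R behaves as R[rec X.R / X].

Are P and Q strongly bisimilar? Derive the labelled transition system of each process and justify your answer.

LTS(P): 5 reachable states
  m0 = b.(0 | 0 | c.0) + (d.(0 + 0) + c.(0 | 0)) :: -b-> m1, -c-> m2, -d-> m3
  m1 = 0 | 0 | c.0 :: -c-> m4
  m2 = 0 | 0 :: stopped
  m3 = 0 + 0 :: stopped
  m4 = 0 | 0 | 0 :: stopped
LTS(Q): 5 reachable states
  n0 = b.(0 | 0 | c.0) + (b.(0 + 0) + c.(0 | 0)) :: -b-> n1, -b-> n2, -c-> n3
  n1 = 0 + 0 :: stopped
  n2 = 0 | 0 | c.0 :: -c-> n4
  n3 = 0 | 0 :: stopped
  n4 = 0 | 0 | 0 :: stopped
Partition-refinement fixed point:
  B0 = {m0}
  B1 = {m1, n2}
  B2 = {m2, m3, m4, n1, n3, n4}
  B3 = {n0}
m0 ∈ B0, n0 ∈ B3 → different blocks

not bisimilar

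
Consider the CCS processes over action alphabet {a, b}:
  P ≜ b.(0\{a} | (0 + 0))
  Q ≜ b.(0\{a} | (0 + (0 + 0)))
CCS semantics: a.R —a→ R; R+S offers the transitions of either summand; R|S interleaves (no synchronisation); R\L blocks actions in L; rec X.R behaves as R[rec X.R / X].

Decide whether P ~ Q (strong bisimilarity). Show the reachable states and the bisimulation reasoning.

P ~ Q

Reachable graph of P (2 states):
  m0 = b.(0\{a} | (0 + 0)) :: —b→ m1
  m1 = 0\{a} | (0 + 0) :: (no moves)
Reachable graph of Q (2 states):
  n0 = b.(0\{a} | (0 + (0 + 0))) :: —b→ n1
  n1 = 0\{a} | (0 + (0 + 0)) :: (no moves)
Coarsest stable partition (strong bisimilarity classes):
  B0 = {m0, n0}
  B1 = {m1, n1}
m0 ∈ B0, n0 ∈ B0 → same block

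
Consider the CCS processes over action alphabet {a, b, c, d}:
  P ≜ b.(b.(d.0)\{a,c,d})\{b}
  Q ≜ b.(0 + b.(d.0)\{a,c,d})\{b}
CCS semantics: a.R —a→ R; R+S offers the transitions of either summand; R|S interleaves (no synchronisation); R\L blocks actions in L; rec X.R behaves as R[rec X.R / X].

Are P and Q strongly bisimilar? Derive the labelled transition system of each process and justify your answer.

bisimilar

LTS(P): 2 reachable states
  s0 = b.(b.(d.0)\{a,c,d})\{b} :: —b→ s1
  s1 = (b.(d.0)\{a,c,d})\{b} :: (no moves)
LTS(Q): 2 reachable states
  t0 = b.(0 + b.(d.0)\{a,c,d})\{b} :: —b→ t1
  t1 = (0 + b.(d.0)\{a,c,d})\{b} :: (no moves)
Partition-refinement fixed point:
  B0 = {s0, t0}
  B1 = {s1, t1}
s0 ∈ B0, t0 ∈ B0 → same block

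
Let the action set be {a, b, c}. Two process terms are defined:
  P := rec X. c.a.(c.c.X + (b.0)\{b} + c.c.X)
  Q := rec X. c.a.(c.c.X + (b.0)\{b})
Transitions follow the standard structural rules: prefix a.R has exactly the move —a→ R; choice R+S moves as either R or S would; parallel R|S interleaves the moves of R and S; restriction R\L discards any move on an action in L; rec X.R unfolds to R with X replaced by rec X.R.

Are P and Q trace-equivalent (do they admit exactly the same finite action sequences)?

traces(P) = traces(Q)

Reachable graph of P (4 states):
  m0 = rec X. c.a.(c.c.X + (b.0)\{b} + c.c.X) :: --c--▸ m1
  m1 = a.(c.c.(rec X. c.a.(c.c.X + (b.0)\{b} + c.c.X)) + (b.0)\{b} + c.c.(rec X. c.a.(c.c.X + (b.0)\{b} + c.c.X))) :: --a--▸ m2
  m2 = c.c.(rec X. c.a.(c.c.X + (b.0)\{b} + c.c.X)) + (b.0)\{b} + c.c.(rec X. c.a.(c.c.X + (b.0)\{b} + c.c.X)) :: --c--▸ m3
  m3 = c.(rec X. c.a.(c.c.X + (b.0)\{b} + c.c.X)) :: --c--▸ m0
Reachable graph of Q (4 states):
  n0 = rec X. c.a.(c.c.X + (b.0)\{b}) :: --c--▸ n1
  n1 = a.(c.c.(rec X. c.a.(c.c.X + (b.0)\{b})) + (b.0)\{b}) :: --a--▸ n2
  n2 = c.c.(rec X. c.a.(c.c.X + (b.0)\{b})) + (b.0)\{b} :: --c--▸ n3
  n3 = c.(rec X. c.a.(c.c.X + (b.0)\{b})) :: --c--▸ n0
Bisimilarity quotient blocks:
  B0 = {m0, n0}
  B1 = {m1, n1}
  B2 = {m2, n2}
  B3 = {m3, n3}
m0 ∈ B0, n0 ∈ B0 → same block
Bisimilar ⇒ trace-equivalent.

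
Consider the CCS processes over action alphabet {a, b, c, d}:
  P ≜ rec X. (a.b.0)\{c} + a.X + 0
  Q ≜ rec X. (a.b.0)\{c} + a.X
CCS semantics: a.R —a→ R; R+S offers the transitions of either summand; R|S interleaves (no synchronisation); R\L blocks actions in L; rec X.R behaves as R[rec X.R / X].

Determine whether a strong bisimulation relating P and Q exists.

Reachable graph of P (3 states):
  m0 = rec X. (a.b.0)\{c} + a.X + 0 ⊢ --a--▸ m0, --a--▸ m1
  m1 = (b.0)\{c} ⊢ --b--▸ m2
  m2 = 0\{c} ⊢ stopped
Reachable graph of Q (3 states):
  n0 = rec X. (a.b.0)\{c} + a.X ⊢ --a--▸ n0, --a--▸ n1
  n1 = (b.0)\{c} ⊢ --b--▸ n2
  n2 = 0\{c} ⊢ stopped
Partition-refinement fixed point:
  B0 = {m0, n0}
  B1 = {m1, n1}
  B2 = {m2, n2}
m0 ∈ B0, n0 ∈ B0 → same block

YES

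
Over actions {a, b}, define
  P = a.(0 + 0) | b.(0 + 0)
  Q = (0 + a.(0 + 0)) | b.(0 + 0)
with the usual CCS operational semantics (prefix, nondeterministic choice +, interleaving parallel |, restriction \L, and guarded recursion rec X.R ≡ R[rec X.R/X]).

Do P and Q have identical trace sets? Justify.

Reachable graph of P (4 states):
  m0 = a.(0 + 0) | b.(0 + 0) has moves -a-> m1, -b-> m2
  m1 = (0 + 0) | b.(0 + 0) has moves -b-> m3
  m2 = a.(0 + 0) | (0 + 0) has moves -a-> m3
  m3 = (0 + 0) | (0 + 0) has moves ·
Reachable graph of Q (4 states):
  n0 = (0 + a.(0 + 0)) | b.(0 + 0) has moves -a-> n1, -b-> n2
  n1 = (0 + 0) | b.(0 + 0) has moves -b-> n3
  n2 = (0 + a.(0 + 0)) | (0 + 0) has moves -a-> n3
  n3 = (0 + 0) | (0 + 0) has moves ·
Bisimilarity quotient blocks:
  B0 = {m0, n0}
  B1 = {m2, n2}
  B2 = {m3, n3}
  B3 = {m1, n1}
m0 ∈ B0, n0 ∈ B0 → same block
Bisimilar ⇒ trace-equivalent.

traces(P) = traces(Q)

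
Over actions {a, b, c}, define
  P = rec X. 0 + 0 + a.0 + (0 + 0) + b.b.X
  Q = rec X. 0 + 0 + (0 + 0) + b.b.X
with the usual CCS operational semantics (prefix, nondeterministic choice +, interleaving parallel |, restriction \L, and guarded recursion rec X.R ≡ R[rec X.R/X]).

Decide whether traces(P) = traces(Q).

LTS(P): 3 reachable states
  u0 = rec X. 0 + 0 + a.0 + (0 + 0) + b.b.X :: -a-> u1, -b-> u2
  u1 = 0 :: (no moves)
  u2 = b.(rec X. 0 + 0 + a.0 + (0 + 0) + b.b.X) :: -b-> u0
LTS(Q): 2 reachable states
  v0 = rec X. 0 + 0 + (0 + 0) + b.b.X :: -b-> v1
  v1 = b.(rec X. 0 + 0 + (0 + 0) + b.b.X) :: -b-> v0
Run σ = ⟨a⟩ on P: start {u0}
  [1] a ⇒ {u1}
  P completes σ.
Run σ = ⟨a⟩ on Q: start {v0}
  [1] a ⇒ no successor for Q

traces(P) ≠ traces(Q) — witness ⟨a⟩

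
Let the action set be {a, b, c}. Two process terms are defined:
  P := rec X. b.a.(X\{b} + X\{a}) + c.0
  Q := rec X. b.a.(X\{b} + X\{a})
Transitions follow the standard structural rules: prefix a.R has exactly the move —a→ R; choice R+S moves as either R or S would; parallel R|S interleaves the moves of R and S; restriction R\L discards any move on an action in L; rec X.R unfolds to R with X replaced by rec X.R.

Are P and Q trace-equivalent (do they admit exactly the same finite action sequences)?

Reachable graph of P (7 states):
  s0 = rec X. b.a.(X\{b} + X\{a}) + c.0 | =b=> s1, =c=> s2
  s1 = a.((rec X. b.a.(X\{b} + X\{a}) + c.0)\{b} + (rec X. b.a.(X\{b} + X\{a}) + c.0)\{a}) | =a=> s3
  s2 = 0 | stopped
  s3 = (rec X. b.a.(X\{b} + X\{a}) + c.0)\{b} + (rec X. b.a.(X\{b} + X\{a}) + c.0)\{a} | =b=> s4, =c=> s5, =c=> s6
  s4 = (a.((rec X. b.a.(X\{b} + X\{a}) + c.0)\{b} + (rec X. b.a.(X\{b} + X\{a}) + c.0)\{a}))\{a} | stopped
  s5 = 0\{a} | stopped
  s6 = 0\{b} | stopped
Reachable graph of Q (4 states):
  t0 = rec X. b.a.(X\{b} + X\{a}) | =b=> t1
  t1 = a.((rec X. b.a.(X\{b} + X\{a}))\{b} + (rec X. b.a.(X\{b} + X\{a}))\{a}) | =a=> t2
  t2 = (rec X. b.a.(X\{b} + X\{a}))\{b} + (rec X. b.a.(X\{b} + X\{a}))\{a} | =b=> t3
  t3 = (a.((rec X. b.a.(X\{b} + X\{a}))\{b} + (rec X. b.a.(X\{b} + X\{a}))\{a}))\{a} | stopped
Run σ = ⟨c⟩ on P: start {s0}
  [1] c ⇒ {s2}
  — P admits the full trace.
Run σ = ⟨c⟩ on Q: start {t0}
  [1] c ⇒ ∅ (Q stuck)

NO — witness ⟨c⟩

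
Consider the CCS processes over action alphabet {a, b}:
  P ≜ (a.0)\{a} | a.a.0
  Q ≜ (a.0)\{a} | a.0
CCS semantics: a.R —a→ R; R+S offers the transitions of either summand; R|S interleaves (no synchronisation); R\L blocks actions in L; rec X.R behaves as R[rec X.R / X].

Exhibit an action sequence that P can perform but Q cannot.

P's transition system — 3 states:
  m0 = (a.0)\{a} | a.a.0 ⊢ ··a··> m1
  m1 = (a.0)\{a} | a.0 ⊢ ··a··> m2
  m2 = (a.0)\{a} | 0 ⊢ deadlocked
Q's transition system — 2 states:
  n0 = (a.0)\{a} | a.0 ⊢ ··a··> n1
  n1 = (a.0)\{a} | 0 ⊢ deadlocked
Run σ = ⟨aa⟩ on P: start {m0}
  after a @ step 1: {m1}
  after a @ step 2: {m2}
  ✓ P
Run σ = ⟨aa⟩ on Q: start {n0}
  after a @ step 1: {n1}
  after a @ step 2: ∅  — Q cannot continue

aa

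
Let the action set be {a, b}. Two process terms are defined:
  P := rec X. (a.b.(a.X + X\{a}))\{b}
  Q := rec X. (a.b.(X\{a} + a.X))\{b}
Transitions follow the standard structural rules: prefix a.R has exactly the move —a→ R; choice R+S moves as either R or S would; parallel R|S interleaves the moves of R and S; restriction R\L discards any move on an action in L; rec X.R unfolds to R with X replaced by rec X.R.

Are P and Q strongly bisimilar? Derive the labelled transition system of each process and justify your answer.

bisimilar

LTS(P): 2 reachable states
  p0 = rec X. (a.b.(a.X + X\{a}))\{b} has moves ··a··> p1
  p1 = (b.(a.(rec X. (a.b.(a.X + X\{a}))\{b}) + (rec X. (a.b.(a.X + X\{a}))\{b})\{a}))\{b} has moves stopped
LTS(Q): 2 reachable states
  q0 = rec X. (a.b.(X\{a} + a.X))\{b} has moves ··a··> q1
  q1 = (b.((rec X. (a.b.(X\{a} + a.X))\{b})\{a} + a.(rec X. (a.b.(X\{a} + a.X))\{b})))\{b} has moves stopped
Bisimilarity quotient blocks:
  B0 = {p0, q0}
  B1 = {p1, q1}
p0 ∈ B0, q0 ∈ B0 → same block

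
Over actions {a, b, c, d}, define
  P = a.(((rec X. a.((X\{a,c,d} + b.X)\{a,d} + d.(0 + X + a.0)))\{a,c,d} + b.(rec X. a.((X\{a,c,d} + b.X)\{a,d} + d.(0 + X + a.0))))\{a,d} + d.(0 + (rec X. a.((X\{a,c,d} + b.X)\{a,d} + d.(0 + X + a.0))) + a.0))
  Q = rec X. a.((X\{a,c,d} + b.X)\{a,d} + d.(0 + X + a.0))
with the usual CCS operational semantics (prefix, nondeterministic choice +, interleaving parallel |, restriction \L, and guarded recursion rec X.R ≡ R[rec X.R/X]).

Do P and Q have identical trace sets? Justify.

Reachable graph of P (5 states):
  p0 = a.(((rec X. a.((X\{a,c,d} + b.X)\{a,d} + d.(0 + X + a.0)))\{a,c,d} + b.(rec X. a.((X\{a,c,d} + b.X)\{a,d} + d.(0 + X + a.0))))\{a,d} + d.(0 + (rec X. a.((X\{a,c,d} + b.X)\{a,d} + d.(0 + X + a.0))) + a.0)) has moves —a→ p1
  p1 = ((rec X. a.((X\{a,c,d} + b.X)\{a,d} + d.(0 + X + a.0)))\{a,c,d} + b.(rec X. a.((X\{a,c,d} + b.X)\{a,d} + d.(0 + X + a.0))))\{a,d} + d.(0 + (rec X. a.((X\{a,c,d} + b.X)\{a,d} + d.(0 + X + a.0))) + a.0) has moves —b→ p2, —d→ p3
  p2 = (rec X. a.((X\{a,c,d} + b.X)\{a,d} + d.(0 + X + a.0)))\{a,d} has moves ·
  p3 = 0 + (rec X. a.((X\{a,c,d} + b.X)\{a,d} + d.(0 + X + a.0))) + a.0 has moves —a→ p1, —a→ p4
  p4 = 0 has moves ·
Reachable graph of Q (5 states):
  q0 = rec X. a.((X\{a,c,d} + b.X)\{a,d} + d.(0 + X + a.0)) has moves —a→ q1
  q1 = ((rec X. a.((X\{a,c,d} + b.X)\{a,d} + d.(0 + X + a.0)))\{a,c,d} + b.(rec X. a.((X\{a,c,d} + b.X)\{a,d} + d.(0 + X + a.0))))\{a,d} + d.(0 + (rec X. a.((X\{a,c,d} + b.X)\{a,d} + d.(0 + X + a.0))) + a.0) has moves —b→ q2, —d→ q3
  q2 = (rec X. a.((X\{a,c,d} + b.X)\{a,d} + d.(0 + X + a.0)))\{a,d} has moves ·
  q3 = 0 + (rec X. a.((X\{a,c,d} + b.X)\{a,d} + d.(0 + X + a.0))) + a.0 has moves —a→ q1, —a→ q4
  q4 = 0 has moves ·
Coarsest stable partition (strong bisimilarity classes):
  B0 = {p0, q0}
  B1 = {p1, q1}
  B2 = {p3, q3}
  B3 = {p2, p4, q2, q4}
p0 ∈ B0, q0 ∈ B0 → same block
Bisimilar ⇒ trace-equivalent.

YES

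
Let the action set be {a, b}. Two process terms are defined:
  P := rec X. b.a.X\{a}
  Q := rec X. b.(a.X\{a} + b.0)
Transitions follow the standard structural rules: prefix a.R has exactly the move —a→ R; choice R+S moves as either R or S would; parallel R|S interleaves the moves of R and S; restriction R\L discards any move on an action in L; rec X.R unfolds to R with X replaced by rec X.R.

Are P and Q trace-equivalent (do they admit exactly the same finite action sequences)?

trace-distinct — witness ⟨bb⟩

LTS(P): 4 reachable states
  u0 = rec X. b.a.X\{a} → =b=> u1
  u1 = a.(rec X. b.a.X\{a})\{a} → =a=> u2
  u2 = (rec X. b.a.X\{a})\{a} → =b=> u3
  u3 = (a.(rec X. b.a.X\{a})\{a})\{a} → ∅
LTS(Q): 6 reachable states
  v0 = rec X. b.(a.X\{a} + b.0) → =b=> v1
  v1 = a.(rec X. b.(a.X\{a} + b.0))\{a} + b.0 → =a=> v2, =b=> v3
  v2 = (rec X. b.(a.X\{a} + b.0))\{a} → =b=> v4
  v3 = 0 → ∅
  v4 = (a.(rec X. b.(a.X\{a} + b.0))\{a} + b.0)\{a} → =b=> v5
  v5 = 0\{a} → ∅
Trace ⟨bb⟩ through Q, begin at {v0}:
  [1] b ⇒ {v1}
  [2] b ⇒ {v3}
  ✓ Q
Trace ⟨bb⟩ through P, begin at {u0}:
  [1] b ⇒ {u1}
  [2] b ⇒ no successor for P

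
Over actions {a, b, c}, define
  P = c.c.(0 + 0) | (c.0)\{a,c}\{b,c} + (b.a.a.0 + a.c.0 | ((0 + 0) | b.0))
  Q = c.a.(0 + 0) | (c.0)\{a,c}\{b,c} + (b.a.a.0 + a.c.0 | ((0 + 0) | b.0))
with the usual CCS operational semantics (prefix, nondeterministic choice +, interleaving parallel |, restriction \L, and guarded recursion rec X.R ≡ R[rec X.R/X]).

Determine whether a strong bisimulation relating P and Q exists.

Reachable graph of P (11 states):
  u0 = c.c.(0 + 0) | (c.0)\{a,c}\{b,c} + (b.a.a.0 + a.c.0 | ((0 + 0) | b.0)) | ··a··> u1, ··b··> u2, ··b··> u3, ··c··> u4
  u1 = c.0 | ((0 + 0) | b.0) | ··b··> u5, ··c··> u6
  u2 = a.a.0 | ··a··> u7
  u3 = a.c.0 | ((0 + 0) | 0) | ··a··> u5
  u4 = c.(0 + 0) | (c.0)\{a,c}\{b,c} | ··c··> u8
  u5 = c.0 | ((0 + 0) | 0) | ··c··> u9
  u6 = 0 | ((0 + 0) | b.0) | ··b··> u9
  u7 = a.0 | ··a··> u10
  u8 = (0 + 0) | (c.0)\{a,c}\{b,c} | deadlocked
  u9 = 0 | ((0 + 0) | 0) | deadlocked
  u10 = 0 | deadlocked
Reachable graph of Q (11 states):
  v0 = c.a.(0 + 0) | (c.0)\{a,c}\{b,c} + (b.a.a.0 + a.c.0 | ((0 + 0) | b.0)) | ··a··> v1, ··b··> v2, ··b··> v3, ··c··> v4
  v1 = c.0 | ((0 + 0) | b.0) | ··b··> v5, ··c··> v6
  v2 = a.a.0 | ··a··> v7
  v3 = a.c.0 | ((0 + 0) | 0) | ··a··> v5
  v4 = a.(0 + 0) | (c.0)\{a,c}\{b,c} | ··a··> v8
  v5 = c.0 | ((0 + 0) | 0) | ··c··> v9
  v6 = 0 | ((0 + 0) | b.0) | ··b··> v9
  v7 = a.0 | ··a··> v10
  v8 = (0 + 0) | (c.0)\{a,c}\{b,c} | deadlocked
  v9 = 0 | ((0 + 0) | 0) | deadlocked
  v10 = 0 | deadlocked
Bisimilarity quotient blocks:
  B0 = {u0}
  B1 = {u1, v1}
  B2 = {u6, v6}
  B3 = {u10, u8, u9, v10, v8, v9}
  B4 = {u4, u5, v5}
  B5 = {u3, v3}
  B6 = {u2, v2}
  B7 = {u7, v4, v7}
  B8 = {v0}
u0 ∈ B0, v0 ∈ B8 → different blocks

NO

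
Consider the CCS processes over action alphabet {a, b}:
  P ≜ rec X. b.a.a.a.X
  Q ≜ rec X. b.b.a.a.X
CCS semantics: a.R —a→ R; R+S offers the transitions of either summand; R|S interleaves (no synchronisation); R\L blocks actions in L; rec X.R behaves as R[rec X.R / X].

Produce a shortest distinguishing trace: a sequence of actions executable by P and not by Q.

P's transition system — 4 states:
  s0 = rec X. b.a.a.a.X | -b-> s1
  s1 = a.a.a.(rec X. b.a.a.a.X) | -a-> s2
  s2 = a.a.(rec X. b.a.a.a.X) | -a-> s3
  s3 = a.(rec X. b.a.a.a.X) | -a-> s0
Q's transition system — 4 states:
  t0 = rec X. b.b.a.a.X | -b-> t1
  t1 = b.a.a.(rec X. b.b.a.a.X) | -b-> t2
  t2 = a.a.(rec X. b.b.a.a.X) | -a-> t3
  t3 = a.(rec X. b.b.a.a.X) | -a-> t0
Executing ba from P (initial set {s0}):
  [1] b ⇒ {s1}
  [2] a ⇒ {s2}
  P completes σ.
Executing ba from Q (initial set {t0}):
  [1] b ⇒ {t1}
  [2] a ⇒ ∅  — Q cannot continue

ba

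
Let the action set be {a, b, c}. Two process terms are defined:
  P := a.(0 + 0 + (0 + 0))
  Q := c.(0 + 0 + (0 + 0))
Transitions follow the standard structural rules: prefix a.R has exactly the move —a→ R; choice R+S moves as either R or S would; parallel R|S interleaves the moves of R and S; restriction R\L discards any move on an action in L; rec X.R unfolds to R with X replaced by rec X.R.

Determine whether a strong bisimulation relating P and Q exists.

P's transition system — 2 states:
  s0 = a.(0 + 0 + (0 + 0)) | -a-> s1
  s1 = 0 + 0 + (0 + 0) | stopped
Q's transition system — 2 states:
  t0 = c.(0 + 0 + (0 + 0)) | -c-> t1
  t1 = 0 + 0 + (0 + 0) | stopped
Coarsest stable partition (strong bisimilarity classes):
  B0 = {s0}
  B1 = {s1, t1}
  B2 = {t0}
s0 ∈ B0, t0 ∈ B2 → different blocks

P ≁ Q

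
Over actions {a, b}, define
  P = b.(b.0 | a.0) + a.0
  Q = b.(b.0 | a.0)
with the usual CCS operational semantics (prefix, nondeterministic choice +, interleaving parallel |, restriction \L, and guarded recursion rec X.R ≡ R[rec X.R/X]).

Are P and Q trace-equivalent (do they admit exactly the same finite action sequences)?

Reachable graph of P (6 states):
  p0 = b.(b.0 | a.0) + a.0 → --a--▸ p1, --b--▸ p2
  p1 = 0 → deadlocked
  p2 = b.0 | a.0 → --a--▸ p3, --b--▸ p4
  p3 = b.0 | 0 → --b--▸ p5
  p4 = 0 | a.0 → --a--▸ p5
  p5 = 0 | 0 → deadlocked
Reachable graph of Q (5 states):
  q0 = b.(b.0 | a.0) → --b--▸ q1
  q1 = b.0 | a.0 → --a--▸ q2, --b--▸ q3
  q2 = b.0 | 0 → --b--▸ q4
  q3 = 0 | a.0 → --a--▸ q4
  q4 = 0 | 0 → deadlocked
Run σ = ⟨a⟩ on P: start {p0}
  [1] a ⇒ {p1}
  ✓ P
Run σ = ⟨a⟩ on Q: start {q0}
  [1] a ⇒ no successor for Q

NO — witness ⟨a⟩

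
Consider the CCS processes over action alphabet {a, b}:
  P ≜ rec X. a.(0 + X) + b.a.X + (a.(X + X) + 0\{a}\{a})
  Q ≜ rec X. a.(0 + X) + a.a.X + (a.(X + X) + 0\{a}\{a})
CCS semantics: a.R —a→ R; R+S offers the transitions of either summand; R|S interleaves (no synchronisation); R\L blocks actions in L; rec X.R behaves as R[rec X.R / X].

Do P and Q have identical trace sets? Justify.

NO — witness ⟨b⟩

Reachable graph of P (4 states):
  m0 = rec X. a.(0 + X) + b.a.X + (a.(X + X) + 0\{a}\{a}) | =a=> m1, =a=> m2, =b=> m3
  m1 = (rec X. a.(0 + X) + b.a.X + (a.(X + X) + 0\{a}\{a})) + (rec X. a.(0 + X) + b.a.X + (a.(X + X) + 0\{a}\{a})) | =a=> m1, =a=> m2, =b=> m3
  m2 = 0 + (rec X. a.(0 + X) + b.a.X + (a.(X + X) + 0\{a}\{a})) | =a=> m1, =a=> m2, =b=> m3
  m3 = a.(rec X. a.(0 + X) + b.a.X + (a.(X + X) + 0\{a}\{a})) | =a=> m0
Reachable graph of Q (4 states):
  n0 = rec X. a.(0 + X) + a.a.X + (a.(X + X) + 0\{a}\{a}) | =a=> n1, =a=> n2, =a=> n3
  n1 = (rec X. a.(0 + X) + a.a.X + (a.(X + X) + 0\{a}\{a})) + (rec X. a.(0 + X) + a.a.X + (a.(X + X) + 0\{a}\{a})) | =a=> n1, =a=> n2, =a=> n3
  n2 = 0 + (rec X. a.(0 + X) + a.a.X + (a.(X + X) + 0\{a}\{a})) | =a=> n1, =a=> n2, =a=> n3
  n3 = a.(rec X. a.(0 + X) + a.a.X + (a.(X + X) + 0\{a}\{a})) | =a=> n0
Trace ⟨b⟩ through P, begin at {m0}:
  step 1 (b): {m3}
  P completes σ.
Trace ⟨b⟩ through Q, begin at {n0}:
  step 1 (b): no successor for Q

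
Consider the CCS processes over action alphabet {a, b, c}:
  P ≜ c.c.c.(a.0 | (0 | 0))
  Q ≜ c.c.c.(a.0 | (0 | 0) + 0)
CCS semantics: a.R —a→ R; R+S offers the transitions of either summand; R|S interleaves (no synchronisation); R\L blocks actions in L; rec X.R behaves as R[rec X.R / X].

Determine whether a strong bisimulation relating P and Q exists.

bisimilar

Reachable graph of P (5 states):
  p0 = c.c.c.(a.0 | (0 | 0)) :: -c-> p1
  p1 = c.c.(a.0 | (0 | 0)) :: -c-> p2
  p2 = c.(a.0 | (0 | 0)) :: -c-> p3
  p3 = a.0 | (0 | 0) :: -a-> p4
  p4 = 0 | (0 | 0) :: ∅
Reachable graph of Q (5 states):
  q0 = c.c.c.(a.0 | (0 | 0) + 0) :: -c-> q1
  q1 = c.c.(a.0 | (0 | 0) + 0) :: -c-> q2
  q2 = c.(a.0 | (0 | 0) + 0) :: -c-> q3
  q3 = a.0 | (0 | 0) + 0 :: -a-> q4
  q4 = 0 | (0 | 0) :: ∅
Bisimilarity quotient blocks:
  B0 = {p0, q0}
  B1 = {p1, q1}
  B2 = {p2, q2}
  B3 = {p3, q3}
  B4 = {p4, q4}
p0 ∈ B0, q0 ∈ B0 → same block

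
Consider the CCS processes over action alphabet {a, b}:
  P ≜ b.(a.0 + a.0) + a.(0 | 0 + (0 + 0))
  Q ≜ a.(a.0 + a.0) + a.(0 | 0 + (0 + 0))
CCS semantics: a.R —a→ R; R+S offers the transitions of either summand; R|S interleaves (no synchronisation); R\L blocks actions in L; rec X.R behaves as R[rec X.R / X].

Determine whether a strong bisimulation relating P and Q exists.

P ≁ Q

LTS(P): 4 reachable states
  m0 = b.(a.0 + a.0) + a.(0 | 0 + (0 + 0)) | --a--▸ m1, --b--▸ m2
  m1 = 0 | 0 + (0 + 0) | stopped
  m2 = a.0 + a.0 | --a--▸ m3
  m3 = 0 | stopped
LTS(Q): 4 reachable states
  n0 = a.(a.0 + a.0) + a.(0 | 0 + (0 + 0)) | --a--▸ n1, --a--▸ n2
  n1 = 0 | 0 + (0 + 0) | stopped
  n2 = a.0 + a.0 | --a--▸ n3
  n3 = 0 | stopped
Bisimilarity quotient blocks:
  B0 = {m0}
  B1 = {m2, n2}
  B2 = {m1, m3, n1, n3}
  B3 = {n0}
m0 ∈ B0, n0 ∈ B3 → different blocks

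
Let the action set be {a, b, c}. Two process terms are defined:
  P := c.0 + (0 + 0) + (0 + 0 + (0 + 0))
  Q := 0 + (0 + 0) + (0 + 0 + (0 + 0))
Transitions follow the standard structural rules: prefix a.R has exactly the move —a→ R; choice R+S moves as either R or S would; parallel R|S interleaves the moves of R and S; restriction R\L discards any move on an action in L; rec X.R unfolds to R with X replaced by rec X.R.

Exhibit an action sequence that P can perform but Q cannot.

LTS(P): 2 reachable states
  m0 = c.0 + (0 + 0) + (0 + 0 + (0 + 0)) → -c-> m1
  m1 = 0 → ·
LTS(Q): 1 reachable states
  n0 = 0 + (0 + 0) + (0 + 0 + (0 + 0)) → ·
Executing c from P (initial set {m0}):
  after c @ step 1: {m1}
  ✓ P
Executing c from Q (initial set {n0}):
  after c @ step 1: no successor for Q

c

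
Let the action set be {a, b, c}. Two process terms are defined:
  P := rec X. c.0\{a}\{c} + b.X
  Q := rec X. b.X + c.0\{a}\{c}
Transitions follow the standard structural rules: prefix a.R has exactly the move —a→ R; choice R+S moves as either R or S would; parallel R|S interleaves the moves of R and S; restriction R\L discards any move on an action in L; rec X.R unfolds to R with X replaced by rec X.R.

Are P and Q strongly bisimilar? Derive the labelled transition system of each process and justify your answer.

bisimilar

P's transition system — 2 states:
  u0 = rec X. c.0\{a}\{c} + b.X → —b→ u0, —c→ u1
  u1 = 0\{a}\{c} → (no moves)
Q's transition system — 2 states:
  v0 = rec X. b.X + c.0\{a}\{c} → —b→ v0, —c→ v1
  v1 = 0\{a}\{c} → (no moves)
Coarsest stable partition (strong bisimilarity classes):
  B0 = {u0, v0}
  B1 = {u1, v1}
u0 ∈ B0, v0 ∈ B0 → same block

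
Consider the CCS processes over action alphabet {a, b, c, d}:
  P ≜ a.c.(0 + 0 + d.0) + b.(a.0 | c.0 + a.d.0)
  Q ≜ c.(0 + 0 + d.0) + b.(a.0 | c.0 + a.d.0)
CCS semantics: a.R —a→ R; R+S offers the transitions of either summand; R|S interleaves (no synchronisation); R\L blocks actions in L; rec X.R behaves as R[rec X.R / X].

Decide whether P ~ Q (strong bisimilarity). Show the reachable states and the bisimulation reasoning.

P ≁ Q

P's transition system — 9 states:
  p0 = a.c.(0 + 0 + d.0) + b.(a.0 | c.0 + a.d.0) ⊢ --a--▸ p1, --b--▸ p2
  p1 = c.(0 + 0 + d.0) ⊢ --c--▸ p3
  p2 = a.0 | c.0 + a.d.0 ⊢ --a--▸ p4, --a--▸ p5, --c--▸ p6
  p3 = 0 + 0 + d.0 ⊢ --d--▸ p7
  p4 = 0 | c.0 ⊢ --c--▸ p8
  p5 = d.0 ⊢ --d--▸ p7
  p6 = a.0 | 0 ⊢ --a--▸ p8
  p7 = 0 ⊢ (no moves)
  p8 = 0 | 0 ⊢ (no moves)
Q's transition system — 8 states:
  q0 = c.(0 + 0 + d.0) + b.(a.0 | c.0 + a.d.0) ⊢ --b--▸ q1, --c--▸ q2
  q1 = a.0 | c.0 + a.d.0 ⊢ --a--▸ q3, --a--▸ q4, --c--▸ q5
  q2 = 0 + 0 + d.0 ⊢ --d--▸ q6
  q3 = 0 | c.0 ⊢ --c--▸ q7
  q4 = d.0 ⊢ --d--▸ q6
  q5 = a.0 | 0 ⊢ --a--▸ q7
  q6 = 0 ⊢ (no moves)
  q7 = 0 | 0 ⊢ (no moves)
Partition-refinement fixed point:
  B0 = {p0}
  B1 = {p1}
  B2 = {p3, p5, q2, q4}
  B3 = {p7, p8, q6, q7}
  B4 = {p2, q1}
  B5 = {p6, q5}
  B6 = {p4, q3}
  B7 = {q0}
p0 ∈ B0, q0 ∈ B7 → different blocks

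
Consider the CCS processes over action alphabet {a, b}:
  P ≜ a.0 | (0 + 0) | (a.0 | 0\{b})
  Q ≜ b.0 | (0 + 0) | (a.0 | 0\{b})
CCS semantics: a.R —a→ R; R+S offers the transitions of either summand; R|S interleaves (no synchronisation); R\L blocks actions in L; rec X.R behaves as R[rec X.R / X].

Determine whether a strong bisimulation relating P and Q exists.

not bisimilar

Reachable graph of P (4 states):
  m0 = a.0 | (0 + 0) | (a.0 | 0\{b}) → =a=> m1, =a=> m2
  m1 = 0 | (0 + 0) | (a.0 | 0\{b}) → =a=> m3
  m2 = a.0 | (0 + 0) | (0 | 0\{b}) → =a=> m3
  m3 = 0 | (0 + 0) | (0 | 0\{b}) → ∅
Reachable graph of Q (4 states):
  n0 = b.0 | (0 + 0) | (a.0 | 0\{b}) → =a=> n1, =b=> n2
  n1 = b.0 | (0 + 0) | (0 | 0\{b}) → =b=> n3
  n2 = 0 | (0 + 0) | (a.0 | 0\{b}) → =a=> n3
  n3 = 0 | (0 + 0) | (0 | 0\{b}) → ∅
Partition-refinement fixed point:
  B0 = {m0}
  B1 = {m1, m2, n2}
  B2 = {m3, n3}
  B3 = {n0}
  B4 = {n1}
m0 ∈ B0, n0 ∈ B3 → different blocks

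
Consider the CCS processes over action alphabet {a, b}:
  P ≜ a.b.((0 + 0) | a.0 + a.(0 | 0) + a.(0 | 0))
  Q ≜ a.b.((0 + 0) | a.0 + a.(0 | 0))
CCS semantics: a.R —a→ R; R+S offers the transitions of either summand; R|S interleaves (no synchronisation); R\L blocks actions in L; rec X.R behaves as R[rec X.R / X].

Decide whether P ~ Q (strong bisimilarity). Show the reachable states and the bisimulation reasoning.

Reachable graph of P (5 states):
  m0 = a.b.((0 + 0) | a.0 + a.(0 | 0) + a.(0 | 0)) | --a--▸ m1
  m1 = b.((0 + 0) | a.0 + a.(0 | 0) + a.(0 | 0)) | --b--▸ m2
  m2 = (0 + 0) | a.0 + a.(0 | 0) + a.(0 | 0) | --a--▸ m3, --a--▸ m4
  m3 = (0 + 0) | 0 | deadlocked
  m4 = 0 | 0 | deadlocked
Reachable graph of Q (5 states):
  n0 = a.b.((0 + 0) | a.0 + a.(0 | 0)) | --a--▸ n1
  n1 = b.((0 + 0) | a.0 + a.(0 | 0)) | --b--▸ n2
  n2 = (0 + 0) | a.0 + a.(0 | 0) | --a--▸ n3, --a--▸ n4
  n3 = (0 + 0) | 0 | deadlocked
  n4 = 0 | 0 | deadlocked
Coarsest stable partition (strong bisimilarity classes):
  B0 = {m0, n0}
  B1 = {m1, n1}
  B2 = {m2, n2}
  B3 = {m3, m4, n3, n4}
m0 ∈ B0, n0 ∈ B0 → same block

P ~ Q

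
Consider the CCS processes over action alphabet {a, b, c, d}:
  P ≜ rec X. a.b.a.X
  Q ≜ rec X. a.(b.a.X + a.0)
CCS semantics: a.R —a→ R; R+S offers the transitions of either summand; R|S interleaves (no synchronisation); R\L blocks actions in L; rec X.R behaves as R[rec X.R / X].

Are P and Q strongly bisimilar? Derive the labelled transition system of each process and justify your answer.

P ≁ Q

Reachable graph of P (3 states):
  p0 = rec X. a.b.a.X | --a--▸ p1
  p1 = b.a.(rec X. a.b.a.X) | --b--▸ p2
  p2 = a.(rec X. a.b.a.X) | --a--▸ p0
Reachable graph of Q (4 states):
  q0 = rec X. a.(b.a.X + a.0) | --a--▸ q1
  q1 = b.a.(rec X. a.(b.a.X + a.0)) + a.0 | --a--▸ q2, --b--▸ q3
  q2 = 0 | deadlocked
  q3 = a.(rec X. a.(b.a.X + a.0)) | --a--▸ q0
Bisimilarity quotient blocks:
  B0 = {p0}
  B1 = {p1}
  B2 = {p2}
  B3 = {q0}
  B4 = {q1}
  B5 = {q3}
  B6 = {q2}
p0 ∈ B0, q0 ∈ B3 → different blocks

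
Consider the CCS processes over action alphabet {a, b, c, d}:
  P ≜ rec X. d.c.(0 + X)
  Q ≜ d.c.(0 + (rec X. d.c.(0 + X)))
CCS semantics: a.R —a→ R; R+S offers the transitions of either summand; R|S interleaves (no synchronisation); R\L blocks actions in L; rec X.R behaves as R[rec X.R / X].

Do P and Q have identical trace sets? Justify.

trace-equivalent

LTS(P): 3 reachable states
  s0 = rec X. d.c.(0 + X) :: ··d··> s1
  s1 = c.(0 + (rec X. d.c.(0 + X))) :: ··c··> s2
  s2 = 0 + (rec X. d.c.(0 + X)) :: ··d··> s1
LTS(Q): 3 reachable states
  t0 = d.c.(0 + (rec X. d.c.(0 + X))) :: ··d··> t1
  t1 = c.(0 + (rec X. d.c.(0 + X))) :: ··c··> t2
  t2 = 0 + (rec X. d.c.(0 + X)) :: ··d··> t1
Bisimilarity quotient blocks:
  B0 = {s0, s2, t0, t2}
  B1 = {s1, t1}
s0 ∈ B0, t0 ∈ B0 → same block
Bisimilar ⇒ trace-equivalent.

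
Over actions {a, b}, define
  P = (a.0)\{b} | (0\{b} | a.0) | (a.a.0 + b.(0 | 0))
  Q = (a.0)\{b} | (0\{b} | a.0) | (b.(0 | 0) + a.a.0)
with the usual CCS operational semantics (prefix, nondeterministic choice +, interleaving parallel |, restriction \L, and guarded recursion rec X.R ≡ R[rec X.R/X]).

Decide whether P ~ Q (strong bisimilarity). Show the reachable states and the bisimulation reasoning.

bisimilar

LTS(P): 16 reachable states
  s0 = (a.0)\{b} | (0\{b} | a.0) | (a.a.0 + b.(0 | 0)) :: =a=> s1, =a=> s2, =a=> s3, =b=> s4
  s1 = (a.0)\{b} | (0\{b} | 0) | (a.a.0 + b.(0 | 0)) :: =a=> s5, =a=> s6, =b=> s7
  s2 = (a.0)\{b} | (0\{b} | a.0) | a.0 :: =a=> s5, =a=> s8, =a=> s9
  s3 = 0\{b} | (0\{b} | a.0) | (a.a.0 + b.(0 | 0)) :: =a=> s6, =a=> s9, =b=> s10
  s4 = (a.0)\{b} | (0\{b} | a.0) | (0 | 0) :: =a=> s10, =a=> s7
  s5 = (a.0)\{b} | (0\{b} | 0) | a.0 :: =a=> s11, =a=> s12
  s6 = 0\{b} | (0\{b} | 0) | (a.a.0 + b.(0 | 0)) :: =a=> s12, =b=> s13
  s7 = (a.0)\{b} | (0\{b} | 0) | (0 | 0) :: =a=> s13
  s8 = (a.0)\{b} | (0\{b} | a.0) | 0 :: =a=> s11, =a=> s14
  s9 = 0\{b} | (0\{b} | a.0) | a.0 :: =a=> s12, =a=> s14
  s10 = 0\{b} | (0\{b} | a.0) | (0 | 0) :: =a=> s13
  s11 = (a.0)\{b} | (0\{b} | 0) | 0 :: =a=> s15
  s12 = 0\{b} | (0\{b} | 0) | a.0 :: =a=> s15
  s13 = 0\{b} | (0\{b} | 0) | (0 | 0) :: ∅
  s14 = 0\{b} | (0\{b} | a.0) | 0 :: =a=> s15
  s15 = 0\{b} | (0\{b} | 0) | 0 :: ∅
LTS(Q): 16 reachable states
  t0 = (a.0)\{b} | (0\{b} | a.0) | (b.(0 | 0) + a.a.0) :: =a=> t1, =a=> t2, =a=> t3, =b=> t4
  t1 = (a.0)\{b} | (0\{b} | 0) | (b.(0 | 0) + a.a.0) :: =a=> t5, =a=> t6, =b=> t7
  t2 = (a.0)\{b} | (0\{b} | a.0) | a.0 :: =a=> t5, =a=> t8, =a=> t9
  t3 = 0\{b} | (0\{b} | a.0) | (b.(0 | 0) + a.a.0) :: =a=> t6, =a=> t9, =b=> t10
  t4 = (a.0)\{b} | (0\{b} | a.0) | (0 | 0) :: =a=> t10, =a=> t7
  t5 = (a.0)\{b} | (0\{b} | 0) | a.0 :: =a=> t11, =a=> t12
  t6 = 0\{b} | (0\{b} | 0) | (b.(0 | 0) + a.a.0) :: =a=> t12, =b=> t13
  t7 = (a.0)\{b} | (0\{b} | 0) | (0 | 0) :: =a=> t13
  t8 = (a.0)\{b} | (0\{b} | a.0) | 0 :: =a=> t11, =a=> t14
  t9 = 0\{b} | (0\{b} | a.0) | a.0 :: =a=> t12, =a=> t14
  t10 = 0\{b} | (0\{b} | a.0) | (0 | 0) :: =a=> t13
  t11 = (a.0)\{b} | (0\{b} | 0) | 0 :: =a=> t15
  t12 = 0\{b} | (0\{b} | 0) | a.0 :: =a=> t15
  t13 = 0\{b} | (0\{b} | 0) | (0 | 0) :: ∅
  t14 = 0\{b} | (0\{b} | a.0) | 0 :: =a=> t15
  t15 = 0\{b} | (0\{b} | 0) | 0 :: ∅
Bisimilarity quotient blocks:
  B0 = {s0, t0}
  B1 = {s4, s5, s8, s9, t4, t5, t8, t9}
  B2 = {s10, s11, s12, s14, s7, t10, t11, t12, t14, t7}
  B3 = {s13, s15, t13, t15}
  B4 = {s1, s3, t1, t3}
  B5 = {s6, t6}
  B6 = {s2, t2}
s0 ∈ B0, t0 ∈ B0 → same block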